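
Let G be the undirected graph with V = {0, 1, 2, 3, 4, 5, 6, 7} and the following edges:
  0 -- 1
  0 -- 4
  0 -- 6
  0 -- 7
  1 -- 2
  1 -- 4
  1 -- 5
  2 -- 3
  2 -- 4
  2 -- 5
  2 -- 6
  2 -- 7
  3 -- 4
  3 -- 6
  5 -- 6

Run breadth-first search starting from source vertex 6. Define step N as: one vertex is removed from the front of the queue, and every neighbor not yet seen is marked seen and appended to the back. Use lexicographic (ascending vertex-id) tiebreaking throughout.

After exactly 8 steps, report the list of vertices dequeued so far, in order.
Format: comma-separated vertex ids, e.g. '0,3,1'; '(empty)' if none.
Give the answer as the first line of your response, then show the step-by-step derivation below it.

6,0,2,3,5,1,4,7

step 1: dequeue 6; queue=[0,2,3,5]; order=6
step 2: dequeue 0; queue=[2,3,5,1,4,7]; order=6,0
step 3: dequeue 2; queue=[3,5,1,4,7]; order=6,0,2
step 4: dequeue 3; queue=[5,1,4,7]; order=6,0,2,3
step 5: dequeue 5; queue=[1,4,7]; order=6,0,2,3,5
step 6: dequeue 1; queue=[4,7]; order=6,0,2,3,5,1
step 7: dequeue 4; queue=[7]; order=6,0,2,3,5,1,4
step 8: dequeue 7; queue=[(empty)]; order=6,0,2,3,5,1,4,7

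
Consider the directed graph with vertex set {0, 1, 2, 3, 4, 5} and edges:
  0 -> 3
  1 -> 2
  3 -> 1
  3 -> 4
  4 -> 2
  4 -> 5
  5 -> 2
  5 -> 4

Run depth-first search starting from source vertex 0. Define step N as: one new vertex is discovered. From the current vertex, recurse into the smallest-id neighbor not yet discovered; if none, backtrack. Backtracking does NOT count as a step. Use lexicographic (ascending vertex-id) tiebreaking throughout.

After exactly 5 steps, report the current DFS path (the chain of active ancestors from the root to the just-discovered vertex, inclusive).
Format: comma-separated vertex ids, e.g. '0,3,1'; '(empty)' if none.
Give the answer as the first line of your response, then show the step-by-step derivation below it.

0,3,4

step 1: discover 0; path=0; order=0
step 2: discover 3; path=0>3; order=0,3
step 3: discover 1; path=0>3>1; order=0,3,1
step 4: discover 2; path=0>3>1>2; order=0,3,1,2
step 5: discover 4; path=0>3>4; order=0,3,1,2,4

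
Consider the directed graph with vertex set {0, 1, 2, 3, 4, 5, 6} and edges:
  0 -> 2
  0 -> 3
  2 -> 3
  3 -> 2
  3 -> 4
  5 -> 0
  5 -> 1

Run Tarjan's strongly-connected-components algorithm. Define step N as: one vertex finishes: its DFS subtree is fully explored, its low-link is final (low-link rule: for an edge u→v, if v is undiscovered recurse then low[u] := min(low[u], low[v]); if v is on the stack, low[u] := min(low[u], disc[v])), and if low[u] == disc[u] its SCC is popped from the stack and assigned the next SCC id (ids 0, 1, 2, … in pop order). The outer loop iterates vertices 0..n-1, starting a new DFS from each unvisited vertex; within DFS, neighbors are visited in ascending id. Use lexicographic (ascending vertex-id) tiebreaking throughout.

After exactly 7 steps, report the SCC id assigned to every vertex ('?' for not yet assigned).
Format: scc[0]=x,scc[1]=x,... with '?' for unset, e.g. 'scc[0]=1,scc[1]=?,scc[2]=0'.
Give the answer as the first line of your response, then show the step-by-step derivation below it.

scc[0]=2,scc[1]=3,scc[2]=1,scc[3]=1,scc[4]=0,scc[5]=4,scc[6]=5

step 1: low=(low[0]=0,low[1]=?,low[2]=1,low[3]=1,low[4]=3,low[5]=?,low[6]=?); scc=(scc[0]=?,scc[1]=?,scc[2]=?,scc[3]=?,scc[4]=0,scc[5]=?,scc[6]=?)
step 2: low=(low[0]=0,low[1]=?,low[2]=1,low[3]=1,low[4]=3,low[5]=?,low[6]=?); scc=(scc[0]=?,scc[1]=?,scc[2]=?,scc[3]=?,scc[4]=0,scc[5]=?,scc[6]=?)
step 3: low=(low[0]=0,low[1]=?,low[2]=1,low[3]=1,low[4]=3,low[5]=?,low[6]=?); scc=(scc[0]=?,scc[1]=?,scc[2]=1,scc[3]=1,scc[4]=0,scc[5]=?,scc[6]=?)
step 4: low=(low[0]=0,low[1]=?,low[2]=1,low[3]=1,low[4]=3,low[5]=?,low[6]=?); scc=(scc[0]=2,scc[1]=?,scc[2]=1,scc[3]=1,scc[4]=0,scc[5]=?,scc[6]=?)
step 5: low=(low[0]=0,low[1]=4,low[2]=1,low[3]=1,low[4]=3,low[5]=?,low[6]=?); scc=(scc[0]=2,scc[1]=3,scc[2]=1,scc[3]=1,scc[4]=0,scc[5]=?,scc[6]=?)
step 6: low=(low[0]=0,low[1]=4,low[2]=1,low[3]=1,low[4]=3,low[5]=5,low[6]=?); scc=(scc[0]=2,scc[1]=3,scc[2]=1,scc[3]=1,scc[4]=0,scc[5]=4,scc[6]=?)
step 7: low=(low[0]=0,low[1]=4,low[2]=1,low[3]=1,low[4]=3,low[5]=5,low[6]=6); scc=(scc[0]=2,scc[1]=3,scc[2]=1,scc[3]=1,scc[4]=0,scc[5]=4,scc[6]=5)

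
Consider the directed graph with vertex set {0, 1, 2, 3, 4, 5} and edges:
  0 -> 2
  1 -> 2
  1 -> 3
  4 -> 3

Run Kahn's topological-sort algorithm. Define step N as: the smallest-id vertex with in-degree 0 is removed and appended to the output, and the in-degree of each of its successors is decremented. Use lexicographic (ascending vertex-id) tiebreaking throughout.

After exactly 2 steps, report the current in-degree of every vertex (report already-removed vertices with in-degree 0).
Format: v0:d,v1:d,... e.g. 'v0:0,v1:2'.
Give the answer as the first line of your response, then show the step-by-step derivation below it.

v0:0,v1:0,v2:0,v3:1,v4:0,v5:0

step 1: output 0; order=[0]; indeg=(0,0,1,2,0,0)
step 2: output 1; order=[0,1]; indeg=(0,0,0,1,0,0)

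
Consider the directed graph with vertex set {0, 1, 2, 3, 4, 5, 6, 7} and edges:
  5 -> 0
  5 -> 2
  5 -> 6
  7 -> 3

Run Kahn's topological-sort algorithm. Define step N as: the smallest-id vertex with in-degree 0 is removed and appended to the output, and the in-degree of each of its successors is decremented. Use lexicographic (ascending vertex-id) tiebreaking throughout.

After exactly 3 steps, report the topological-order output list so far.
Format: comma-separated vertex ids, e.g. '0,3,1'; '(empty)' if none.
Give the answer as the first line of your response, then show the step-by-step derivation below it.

1,4,5

step 1: output 1; order=[1]; indeg=(1,0,1,1,0,0,1,0)
step 2: output 4; order=[1,4]; indeg=(1,0,1,1,0,0,1,0)
step 3: output 5; order=[1,4,5]; indeg=(0,0,0,1,0,0,0,0)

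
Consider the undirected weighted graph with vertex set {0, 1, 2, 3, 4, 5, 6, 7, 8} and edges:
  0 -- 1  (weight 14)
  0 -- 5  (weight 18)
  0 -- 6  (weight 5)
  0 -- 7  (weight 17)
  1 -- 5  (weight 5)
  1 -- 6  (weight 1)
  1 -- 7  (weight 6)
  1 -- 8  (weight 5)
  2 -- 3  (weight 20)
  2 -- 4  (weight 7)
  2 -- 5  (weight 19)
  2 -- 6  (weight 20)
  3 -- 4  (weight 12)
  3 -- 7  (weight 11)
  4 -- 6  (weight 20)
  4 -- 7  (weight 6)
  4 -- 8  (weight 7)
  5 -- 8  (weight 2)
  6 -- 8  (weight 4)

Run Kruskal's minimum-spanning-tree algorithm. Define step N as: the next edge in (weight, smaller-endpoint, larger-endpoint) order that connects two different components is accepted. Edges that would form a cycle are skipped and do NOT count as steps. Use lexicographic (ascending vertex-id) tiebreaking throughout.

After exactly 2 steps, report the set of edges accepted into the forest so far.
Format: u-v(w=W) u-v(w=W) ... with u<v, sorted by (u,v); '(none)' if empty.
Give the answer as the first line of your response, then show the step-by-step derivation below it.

1-6(w=1) 5-8(w=2)

step 1: add edge 1-6 (w=1); MST = {1-6(w=1)}
step 2: add edge 5-8 (w=2); MST = {1-6(w=1) 5-8(w=2)}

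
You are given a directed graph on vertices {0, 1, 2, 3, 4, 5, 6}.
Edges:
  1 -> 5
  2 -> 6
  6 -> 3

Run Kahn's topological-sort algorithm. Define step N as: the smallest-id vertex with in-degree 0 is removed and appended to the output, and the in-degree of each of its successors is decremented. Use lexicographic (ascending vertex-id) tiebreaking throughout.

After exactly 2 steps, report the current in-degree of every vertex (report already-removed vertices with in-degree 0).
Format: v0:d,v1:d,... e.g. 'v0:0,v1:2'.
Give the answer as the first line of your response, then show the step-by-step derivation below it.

v0:0,v1:0,v2:0,v3:1,v4:0,v5:0,v6:1

step 1: output 0; order=[0]; indeg=(0,0,0,1,0,1,1)
step 2: output 1; order=[0,1]; indeg=(0,0,0,1,0,0,1)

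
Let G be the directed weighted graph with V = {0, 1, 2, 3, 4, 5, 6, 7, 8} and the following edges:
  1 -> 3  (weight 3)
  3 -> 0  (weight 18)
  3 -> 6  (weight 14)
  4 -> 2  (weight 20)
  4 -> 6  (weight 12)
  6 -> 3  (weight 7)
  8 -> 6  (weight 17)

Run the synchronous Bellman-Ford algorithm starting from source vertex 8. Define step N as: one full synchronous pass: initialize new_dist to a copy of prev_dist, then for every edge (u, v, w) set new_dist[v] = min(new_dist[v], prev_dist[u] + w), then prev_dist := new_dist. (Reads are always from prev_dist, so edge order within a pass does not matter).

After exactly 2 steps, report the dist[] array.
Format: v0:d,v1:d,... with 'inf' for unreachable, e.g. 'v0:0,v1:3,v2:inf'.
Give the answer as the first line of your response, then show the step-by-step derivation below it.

v0:inf,v1:inf,v2:inf,v3:24,v4:inf,v5:inf,v6:17,v7:inf,v8:0

step 1: dist = v0:inf,v1:inf,v2:inf,v3:inf,v4:inf,v5:inf,v6:17,v7:inf,v8:0
step 2: dist = v0:inf,v1:inf,v2:inf,v3:24,v4:inf,v5:inf,v6:17,v7:inf,v8:0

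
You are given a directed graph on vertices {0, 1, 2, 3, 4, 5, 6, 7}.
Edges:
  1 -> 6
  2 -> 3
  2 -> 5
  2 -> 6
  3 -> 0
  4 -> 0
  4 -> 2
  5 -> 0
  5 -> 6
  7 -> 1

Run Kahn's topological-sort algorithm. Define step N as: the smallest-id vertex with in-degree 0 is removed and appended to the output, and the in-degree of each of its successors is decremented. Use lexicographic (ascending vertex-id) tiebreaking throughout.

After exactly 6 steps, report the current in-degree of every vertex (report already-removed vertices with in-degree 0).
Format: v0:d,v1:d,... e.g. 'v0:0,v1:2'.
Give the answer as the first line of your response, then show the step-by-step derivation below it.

v0:0,v1:0,v2:0,v3:0,v4:0,v5:0,v6:1,v7:0

step 1: output 4; order=[4]; indeg=(2,1,0,1,0,1,3,0)
step 2: output 2; order=[4,2]; indeg=(2,1,0,0,0,0,2,0)
step 3: output 3; order=[4,2,3]; indeg=(1,1,0,0,0,0,2,0)
step 4: output 5; order=[4,2,3,5]; indeg=(0,1,0,0,0,0,1,0)
step 5: output 0; order=[4,2,3,5,0]; indeg=(0,1,0,0,0,0,1,0)
step 6: output 7; order=[4,2,3,5,0,7]; indeg=(0,0,0,0,0,0,1,0)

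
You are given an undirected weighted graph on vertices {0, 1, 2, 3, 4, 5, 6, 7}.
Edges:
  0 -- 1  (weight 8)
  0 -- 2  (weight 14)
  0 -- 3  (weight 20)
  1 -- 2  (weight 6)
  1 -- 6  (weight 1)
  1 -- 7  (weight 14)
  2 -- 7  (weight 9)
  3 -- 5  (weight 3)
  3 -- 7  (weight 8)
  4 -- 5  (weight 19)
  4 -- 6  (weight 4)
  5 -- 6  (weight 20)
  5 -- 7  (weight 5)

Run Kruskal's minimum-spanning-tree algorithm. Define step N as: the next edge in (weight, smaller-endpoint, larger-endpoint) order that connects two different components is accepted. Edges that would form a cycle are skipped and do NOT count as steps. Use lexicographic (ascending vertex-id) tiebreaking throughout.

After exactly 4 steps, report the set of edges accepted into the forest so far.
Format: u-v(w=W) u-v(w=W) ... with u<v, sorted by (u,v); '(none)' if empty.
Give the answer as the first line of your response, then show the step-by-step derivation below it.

1-6(w=1) 3-5(w=3) 4-6(w=4) 5-7(w=5)

step 1: add edge 1-6 (w=1); MST = {1-6(w=1)}
step 2: add edge 3-5 (w=3); MST = {1-6(w=1) 3-5(w=3)}
step 3: add edge 4-6 (w=4); MST = {1-6(w=1) 3-5(w=3) 4-6(w=4)}
step 4: add edge 5-7 (w=5); MST = {1-6(w=1) 3-5(w=3) 4-6(w=4) 5-7(w=5)}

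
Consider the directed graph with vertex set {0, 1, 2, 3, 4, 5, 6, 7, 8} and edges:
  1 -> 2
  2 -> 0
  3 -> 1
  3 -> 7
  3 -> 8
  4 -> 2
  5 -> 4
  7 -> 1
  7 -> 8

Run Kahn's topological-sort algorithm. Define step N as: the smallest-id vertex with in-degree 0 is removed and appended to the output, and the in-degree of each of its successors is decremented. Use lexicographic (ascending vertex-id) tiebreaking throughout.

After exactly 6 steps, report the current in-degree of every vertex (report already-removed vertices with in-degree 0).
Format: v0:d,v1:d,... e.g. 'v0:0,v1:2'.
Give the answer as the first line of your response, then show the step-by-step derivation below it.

v0:1,v1:0,v2:0,v3:0,v4:0,v5:0,v6:0,v7:0,v8:0

step 1: output 3; order=[3]; indeg=(1,1,2,0,1,0,0,0,1)
step 2: output 5; order=[3,5]; indeg=(1,1,2,0,0,0,0,0,1)
step 3: output 4; order=[3,5,4]; indeg=(1,1,1,0,0,0,0,0,1)
step 4: output 6; order=[3,5,4,6]; indeg=(1,1,1,0,0,0,0,0,1)
step 5: output 7; order=[3,5,4,6,7]; indeg=(1,0,1,0,0,0,0,0,0)
step 6: output 1; order=[3,5,4,6,7,1]; indeg=(1,0,0,0,0,0,0,0,0)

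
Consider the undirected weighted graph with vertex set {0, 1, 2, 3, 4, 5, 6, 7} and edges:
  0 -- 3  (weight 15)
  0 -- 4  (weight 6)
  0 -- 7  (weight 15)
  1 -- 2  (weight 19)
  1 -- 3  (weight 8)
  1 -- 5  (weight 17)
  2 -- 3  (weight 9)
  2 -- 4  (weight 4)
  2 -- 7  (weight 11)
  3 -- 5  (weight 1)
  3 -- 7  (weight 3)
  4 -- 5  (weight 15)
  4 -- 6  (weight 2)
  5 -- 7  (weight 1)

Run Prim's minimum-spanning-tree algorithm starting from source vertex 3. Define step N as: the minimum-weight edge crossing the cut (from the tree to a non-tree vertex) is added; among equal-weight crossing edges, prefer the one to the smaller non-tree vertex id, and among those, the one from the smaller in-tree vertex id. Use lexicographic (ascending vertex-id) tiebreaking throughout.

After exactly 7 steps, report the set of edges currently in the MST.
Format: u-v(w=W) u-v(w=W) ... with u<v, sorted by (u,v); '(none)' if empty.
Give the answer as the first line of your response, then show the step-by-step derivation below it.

0-4(w=6) 1-3(w=8) 2-3(w=9) 2-4(w=4) 3-5(w=1) 4-6(w=2) 5-7(w=1)

step 1: add edge 3-5 (w=1); MST = {3-5(w=1)}
step 2: add edge 5-7 (w=1); MST = {3-5(w=1) 5-7(w=1)}
step 3: add edge 1-3 (w=8); MST = {1-3(w=8) 3-5(w=1) 5-7(w=1)}
step 4: add edge 2-3 (w=9); MST = {1-3(w=8) 2-3(w=9) 3-5(w=1) 5-7(w=1)}
step 5: add edge 2-4 (w=4); MST = {1-3(w=8) 2-3(w=9) 2-4(w=4) 3-5(w=1) 5-7(w=1)}
step 6: add edge 4-6 (w=2); MST = {1-3(w=8) 2-3(w=9) 2-4(w=4) 3-5(w=1) 4-6(w=2) 5-7(w=1)}
step 7: add edge 0-4 (w=6); MST = {0-4(w=6) 1-3(w=8) 2-3(w=9) 2-4(w=4) 3-5(w=1) 4-6(w=2) 5-7(w=1)}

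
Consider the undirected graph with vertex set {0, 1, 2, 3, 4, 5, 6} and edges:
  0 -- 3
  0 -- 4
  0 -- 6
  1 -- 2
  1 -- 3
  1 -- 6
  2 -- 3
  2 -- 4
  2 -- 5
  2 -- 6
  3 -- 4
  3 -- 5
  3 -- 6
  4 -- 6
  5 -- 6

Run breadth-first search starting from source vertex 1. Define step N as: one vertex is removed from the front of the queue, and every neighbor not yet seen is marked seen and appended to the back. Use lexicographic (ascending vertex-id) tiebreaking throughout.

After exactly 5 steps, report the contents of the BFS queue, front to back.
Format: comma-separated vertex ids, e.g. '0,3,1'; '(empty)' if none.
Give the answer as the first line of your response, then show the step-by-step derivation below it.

5,0

step 1: dequeue 1; queue=[2,3,6]; order=1
step 2: dequeue 2; queue=[3,6,4,5]; order=1,2
step 3: dequeue 3; queue=[6,4,5,0]; order=1,2,3
step 4: dequeue 6; queue=[4,5,0]; order=1,2,3,6
step 5: dequeue 4; queue=[5,0]; order=1,2,3,6,4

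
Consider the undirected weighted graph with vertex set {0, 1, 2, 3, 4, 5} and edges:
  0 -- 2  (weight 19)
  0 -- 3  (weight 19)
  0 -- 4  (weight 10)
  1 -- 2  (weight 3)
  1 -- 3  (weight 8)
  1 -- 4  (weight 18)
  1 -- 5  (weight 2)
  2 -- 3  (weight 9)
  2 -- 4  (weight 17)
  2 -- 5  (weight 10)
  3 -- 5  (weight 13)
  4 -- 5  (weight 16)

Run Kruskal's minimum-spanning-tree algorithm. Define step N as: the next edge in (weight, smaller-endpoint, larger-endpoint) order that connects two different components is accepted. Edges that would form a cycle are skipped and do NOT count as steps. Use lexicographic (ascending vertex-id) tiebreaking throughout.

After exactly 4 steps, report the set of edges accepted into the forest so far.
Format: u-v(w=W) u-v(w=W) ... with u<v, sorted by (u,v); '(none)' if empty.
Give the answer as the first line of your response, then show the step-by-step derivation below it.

0-4(w=10) 1-2(w=3) 1-3(w=8) 1-5(w=2)

step 1: add edge 1-5 (w=2); MST = {1-5(w=2)}
step 2: add edge 1-2 (w=3); MST = {1-2(w=3) 1-5(w=2)}
step 3: add edge 1-3 (w=8); MST = {1-2(w=3) 1-3(w=8) 1-5(w=2)}
step 4: add edge 0-4 (w=10); MST = {0-4(w=10) 1-2(w=3) 1-3(w=8) 1-5(w=2)}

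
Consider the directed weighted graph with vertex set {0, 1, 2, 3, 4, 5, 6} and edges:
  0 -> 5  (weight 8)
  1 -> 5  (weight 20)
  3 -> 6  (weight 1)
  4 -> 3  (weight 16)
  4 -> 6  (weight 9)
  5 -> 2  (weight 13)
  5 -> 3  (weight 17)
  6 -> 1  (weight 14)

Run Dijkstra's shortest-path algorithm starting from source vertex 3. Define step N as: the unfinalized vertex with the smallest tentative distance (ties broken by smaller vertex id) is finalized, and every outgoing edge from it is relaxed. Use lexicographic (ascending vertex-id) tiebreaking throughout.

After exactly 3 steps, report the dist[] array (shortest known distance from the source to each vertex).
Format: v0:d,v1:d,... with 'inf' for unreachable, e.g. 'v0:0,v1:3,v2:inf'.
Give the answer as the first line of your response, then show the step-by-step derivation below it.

v0:inf,v1:15,v2:inf,v3:0,v4:inf,v5:35,v6:1

step 1: dist = v0:inf,v1:inf,v2:inf,v3:0,v4:inf,v5:inf,v6:1
step 2: dist = v0:inf,v1:15,v2:inf,v3:0,v4:inf,v5:inf,v6:1
step 3: dist = v0:inf,v1:15,v2:inf,v3:0,v4:inf,v5:35,v6:1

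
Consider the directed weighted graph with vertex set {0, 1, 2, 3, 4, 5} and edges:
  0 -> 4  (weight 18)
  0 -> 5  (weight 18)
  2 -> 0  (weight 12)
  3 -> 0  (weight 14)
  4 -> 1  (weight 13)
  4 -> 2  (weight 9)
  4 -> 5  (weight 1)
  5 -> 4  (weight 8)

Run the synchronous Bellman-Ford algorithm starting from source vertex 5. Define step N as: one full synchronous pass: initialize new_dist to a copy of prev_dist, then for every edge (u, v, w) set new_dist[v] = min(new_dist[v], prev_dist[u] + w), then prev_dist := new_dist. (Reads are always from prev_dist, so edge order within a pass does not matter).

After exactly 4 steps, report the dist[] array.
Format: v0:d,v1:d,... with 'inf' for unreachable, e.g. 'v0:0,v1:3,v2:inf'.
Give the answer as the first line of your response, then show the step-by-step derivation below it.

v0:29,v1:21,v2:17,v3:inf,v4:8,v5:0

step 1: dist = v0:inf,v1:inf,v2:inf,v3:inf,v4:8,v5:0
step 2: dist = v0:inf,v1:21,v2:17,v3:inf,v4:8,v5:0
step 3: dist = v0:29,v1:21,v2:17,v3:inf,v4:8,v5:0
step 4: dist = v0:29,v1:21,v2:17,v3:inf,v4:8,v5:0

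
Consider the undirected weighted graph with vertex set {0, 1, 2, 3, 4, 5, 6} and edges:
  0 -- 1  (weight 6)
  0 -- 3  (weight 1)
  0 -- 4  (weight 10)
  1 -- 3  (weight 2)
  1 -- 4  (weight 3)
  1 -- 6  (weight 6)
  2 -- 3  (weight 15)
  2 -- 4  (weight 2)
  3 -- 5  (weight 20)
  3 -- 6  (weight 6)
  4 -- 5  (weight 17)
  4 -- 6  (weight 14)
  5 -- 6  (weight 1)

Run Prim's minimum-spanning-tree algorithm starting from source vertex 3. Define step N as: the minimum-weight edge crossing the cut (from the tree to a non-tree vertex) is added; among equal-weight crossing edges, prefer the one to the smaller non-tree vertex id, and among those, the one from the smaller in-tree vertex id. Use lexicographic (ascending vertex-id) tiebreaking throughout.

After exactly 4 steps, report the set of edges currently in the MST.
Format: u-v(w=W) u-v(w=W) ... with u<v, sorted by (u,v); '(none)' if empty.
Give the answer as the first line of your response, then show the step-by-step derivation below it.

0-3(w=1) 1-3(w=2) 1-4(w=3) 2-4(w=2)

step 1: add edge 0-3 (w=1); MST = {0-3(w=1)}
step 2: add edge 1-3 (w=2); MST = {0-3(w=1) 1-3(w=2)}
step 3: add edge 1-4 (w=3); MST = {0-3(w=1) 1-3(w=2) 1-4(w=3)}
step 4: add edge 2-4 (w=2); MST = {0-3(w=1) 1-3(w=2) 1-4(w=3) 2-4(w=2)}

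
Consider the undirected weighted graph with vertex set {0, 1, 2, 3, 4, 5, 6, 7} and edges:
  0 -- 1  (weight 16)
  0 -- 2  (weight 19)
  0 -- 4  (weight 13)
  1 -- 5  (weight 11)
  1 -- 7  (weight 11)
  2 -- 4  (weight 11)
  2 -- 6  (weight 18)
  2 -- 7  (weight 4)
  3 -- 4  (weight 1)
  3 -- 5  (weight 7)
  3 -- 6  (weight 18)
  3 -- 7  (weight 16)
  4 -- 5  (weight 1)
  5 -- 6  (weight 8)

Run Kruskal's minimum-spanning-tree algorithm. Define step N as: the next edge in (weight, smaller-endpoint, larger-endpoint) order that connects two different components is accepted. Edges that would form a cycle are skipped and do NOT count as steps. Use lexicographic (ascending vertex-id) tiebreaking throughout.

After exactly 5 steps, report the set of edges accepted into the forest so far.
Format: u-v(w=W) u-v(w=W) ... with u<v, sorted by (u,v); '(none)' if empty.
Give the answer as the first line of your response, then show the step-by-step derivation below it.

1-5(w=11) 2-7(w=4) 3-4(w=1) 4-5(w=1) 5-6(w=8)

step 1: add edge 3-4 (w=1); MST = {3-4(w=1)}
step 2: add edge 4-5 (w=1); MST = {3-4(w=1) 4-5(w=1)}
step 3: add edge 2-7 (w=4); MST = {2-7(w=4) 3-4(w=1) 4-5(w=1)}
step 4: add edge 5-6 (w=8); MST = {2-7(w=4) 3-4(w=1) 4-5(w=1) 5-6(w=8)}
step 5: add edge 1-5 (w=11); MST = {1-5(w=11) 2-7(w=4) 3-4(w=1) 4-5(w=1) 5-6(w=8)}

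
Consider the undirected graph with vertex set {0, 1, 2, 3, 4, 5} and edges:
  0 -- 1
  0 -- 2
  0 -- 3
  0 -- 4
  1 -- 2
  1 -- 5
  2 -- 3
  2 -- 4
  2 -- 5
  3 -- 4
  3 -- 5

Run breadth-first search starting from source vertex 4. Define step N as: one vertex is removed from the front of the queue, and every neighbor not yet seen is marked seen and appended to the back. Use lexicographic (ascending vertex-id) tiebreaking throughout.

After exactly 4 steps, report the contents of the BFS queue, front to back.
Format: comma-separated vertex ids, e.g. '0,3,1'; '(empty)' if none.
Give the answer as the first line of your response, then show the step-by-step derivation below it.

1,5

step 1: dequeue 4; queue=[0,2,3]; order=4
step 2: dequeue 0; queue=[2,3,1]; order=4,0
step 3: dequeue 2; queue=[3,1,5]; order=4,0,2
step 4: dequeue 3; queue=[1,5]; order=4,0,2,3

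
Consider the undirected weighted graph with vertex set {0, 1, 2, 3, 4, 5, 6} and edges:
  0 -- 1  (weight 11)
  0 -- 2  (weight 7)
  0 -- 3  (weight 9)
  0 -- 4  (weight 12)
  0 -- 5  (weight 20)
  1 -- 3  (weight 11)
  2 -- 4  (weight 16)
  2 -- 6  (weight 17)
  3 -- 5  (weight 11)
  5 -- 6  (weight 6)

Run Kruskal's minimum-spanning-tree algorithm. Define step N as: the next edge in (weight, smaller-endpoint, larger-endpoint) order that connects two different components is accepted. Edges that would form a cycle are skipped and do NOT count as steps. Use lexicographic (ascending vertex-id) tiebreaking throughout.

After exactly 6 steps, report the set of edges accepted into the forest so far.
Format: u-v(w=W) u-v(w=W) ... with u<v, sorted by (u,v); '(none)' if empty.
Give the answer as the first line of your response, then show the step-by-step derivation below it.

0-1(w=11) 0-2(w=7) 0-3(w=9) 0-4(w=12) 3-5(w=11) 5-6(w=6)

step 1: add edge 5-6 (w=6); MST = {5-6(w=6)}
step 2: add edge 0-2 (w=7); MST = {0-2(w=7) 5-6(w=6)}
step 3: add edge 0-3 (w=9); MST = {0-2(w=7) 0-3(w=9) 5-6(w=6)}
step 4: add edge 0-1 (w=11); MST = {0-1(w=11) 0-2(w=7) 0-3(w=9) 5-6(w=6)}
step 5: add edge 3-5 (w=11); MST = {0-1(w=11) 0-2(w=7) 0-3(w=9) 3-5(w=11) 5-6(w=6)}
step 6: add edge 0-4 (w=12); MST = {0-1(w=11) 0-2(w=7) 0-3(w=9) 0-4(w=12) 3-5(w=11) 5-6(w=6)}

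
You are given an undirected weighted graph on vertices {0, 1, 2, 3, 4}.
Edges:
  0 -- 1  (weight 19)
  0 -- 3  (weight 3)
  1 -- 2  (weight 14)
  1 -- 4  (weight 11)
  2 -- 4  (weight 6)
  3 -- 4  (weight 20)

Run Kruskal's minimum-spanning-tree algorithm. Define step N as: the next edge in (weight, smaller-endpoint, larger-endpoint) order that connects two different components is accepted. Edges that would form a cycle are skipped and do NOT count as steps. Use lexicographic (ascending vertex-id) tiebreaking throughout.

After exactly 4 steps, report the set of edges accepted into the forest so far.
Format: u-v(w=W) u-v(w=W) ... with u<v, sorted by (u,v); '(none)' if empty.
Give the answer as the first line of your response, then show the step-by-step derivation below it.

0-1(w=19) 0-3(w=3) 1-4(w=11) 2-4(w=6)

step 1: add edge 0-3 (w=3); MST = {0-3(w=3)}
step 2: add edge 2-4 (w=6); MST = {0-3(w=3) 2-4(w=6)}
step 3: add edge 1-4 (w=11); MST = {0-3(w=3) 1-4(w=11) 2-4(w=6)}
step 4: add edge 0-1 (w=19); MST = {0-1(w=19) 0-3(w=3) 1-4(w=11) 2-4(w=6)}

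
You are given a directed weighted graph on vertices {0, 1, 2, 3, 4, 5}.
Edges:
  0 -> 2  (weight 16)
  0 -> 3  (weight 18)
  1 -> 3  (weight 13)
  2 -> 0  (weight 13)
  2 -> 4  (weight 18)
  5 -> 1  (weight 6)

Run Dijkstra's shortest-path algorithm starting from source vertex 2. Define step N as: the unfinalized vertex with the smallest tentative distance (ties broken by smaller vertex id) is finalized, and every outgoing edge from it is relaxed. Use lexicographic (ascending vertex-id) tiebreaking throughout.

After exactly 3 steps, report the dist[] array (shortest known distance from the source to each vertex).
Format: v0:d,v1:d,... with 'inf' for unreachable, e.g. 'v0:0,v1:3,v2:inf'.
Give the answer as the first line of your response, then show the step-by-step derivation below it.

v0:13,v1:inf,v2:0,v3:31,v4:18,v5:inf

step 1: dist = v0:13,v1:inf,v2:0,v3:inf,v4:18,v5:inf
step 2: dist = v0:13,v1:inf,v2:0,v3:31,v4:18,v5:inf
step 3: dist = v0:13,v1:inf,v2:0,v3:31,v4:18,v5:inf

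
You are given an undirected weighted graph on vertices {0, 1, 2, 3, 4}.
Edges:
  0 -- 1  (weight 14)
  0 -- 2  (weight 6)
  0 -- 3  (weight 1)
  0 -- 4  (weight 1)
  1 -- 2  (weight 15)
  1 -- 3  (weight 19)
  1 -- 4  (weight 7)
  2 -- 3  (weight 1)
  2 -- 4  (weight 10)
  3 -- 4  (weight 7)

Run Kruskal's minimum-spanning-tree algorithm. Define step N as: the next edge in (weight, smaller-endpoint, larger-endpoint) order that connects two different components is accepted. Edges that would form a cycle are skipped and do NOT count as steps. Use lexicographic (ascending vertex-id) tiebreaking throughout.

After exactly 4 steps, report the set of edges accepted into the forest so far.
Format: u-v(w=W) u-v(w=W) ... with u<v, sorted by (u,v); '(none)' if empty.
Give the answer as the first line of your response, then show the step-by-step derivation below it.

0-3(w=1) 0-4(w=1) 1-4(w=7) 2-3(w=1)

step 1: add edge 0-3 (w=1); MST = {0-3(w=1)}
step 2: add edge 0-4 (w=1); MST = {0-3(w=1) 0-4(w=1)}
step 3: add edge 2-3 (w=1); MST = {0-3(w=1) 0-4(w=1) 2-3(w=1)}
step 4: add edge 1-4 (w=7); MST = {0-3(w=1) 0-4(w=1) 1-4(w=7) 2-3(w=1)}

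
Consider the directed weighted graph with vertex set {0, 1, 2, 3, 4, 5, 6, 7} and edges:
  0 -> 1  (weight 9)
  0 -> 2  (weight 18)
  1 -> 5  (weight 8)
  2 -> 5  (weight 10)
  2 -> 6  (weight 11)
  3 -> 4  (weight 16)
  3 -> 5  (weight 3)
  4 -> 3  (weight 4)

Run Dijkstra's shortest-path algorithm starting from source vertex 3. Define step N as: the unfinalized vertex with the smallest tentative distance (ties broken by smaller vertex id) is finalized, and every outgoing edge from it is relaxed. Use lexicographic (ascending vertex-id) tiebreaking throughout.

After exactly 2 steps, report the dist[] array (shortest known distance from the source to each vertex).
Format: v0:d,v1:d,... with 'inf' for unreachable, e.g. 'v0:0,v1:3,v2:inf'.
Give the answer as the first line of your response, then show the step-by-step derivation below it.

v0:inf,v1:inf,v2:inf,v3:0,v4:16,v5:3,v6:inf,v7:inf

step 1: dist = v0:inf,v1:inf,v2:inf,v3:0,v4:16,v5:3,v6:inf,v7:inf
step 2: dist = v0:inf,v1:inf,v2:inf,v3:0,v4:16,v5:3,v6:inf,v7:inf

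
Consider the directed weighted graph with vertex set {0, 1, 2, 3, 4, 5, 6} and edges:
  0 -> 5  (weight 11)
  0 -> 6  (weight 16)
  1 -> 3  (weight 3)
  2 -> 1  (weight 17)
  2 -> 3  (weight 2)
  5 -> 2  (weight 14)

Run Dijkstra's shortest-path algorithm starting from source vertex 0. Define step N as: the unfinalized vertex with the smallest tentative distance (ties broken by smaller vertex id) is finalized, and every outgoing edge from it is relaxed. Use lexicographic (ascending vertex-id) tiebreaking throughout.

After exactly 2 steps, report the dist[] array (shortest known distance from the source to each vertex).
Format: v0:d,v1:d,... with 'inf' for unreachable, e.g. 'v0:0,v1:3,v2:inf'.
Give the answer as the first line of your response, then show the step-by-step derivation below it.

v0:0,v1:inf,v2:25,v3:inf,v4:inf,v5:11,v6:16

step 1: dist = v0:0,v1:inf,v2:inf,v3:inf,v4:inf,v5:11,v6:16
step 2: dist = v0:0,v1:inf,v2:25,v3:inf,v4:inf,v5:11,v6:16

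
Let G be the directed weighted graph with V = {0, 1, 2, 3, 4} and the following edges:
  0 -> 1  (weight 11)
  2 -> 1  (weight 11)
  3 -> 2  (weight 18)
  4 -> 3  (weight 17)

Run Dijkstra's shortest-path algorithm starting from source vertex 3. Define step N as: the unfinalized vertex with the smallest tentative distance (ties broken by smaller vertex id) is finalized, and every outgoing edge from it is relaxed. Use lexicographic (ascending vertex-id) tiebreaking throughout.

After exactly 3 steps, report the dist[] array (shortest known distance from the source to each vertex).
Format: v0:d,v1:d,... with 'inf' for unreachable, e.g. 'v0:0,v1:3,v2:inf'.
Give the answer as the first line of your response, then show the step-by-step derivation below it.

v0:inf,v1:29,v2:18,v3:0,v4:inf

step 1: dist = v0:inf,v1:inf,v2:18,v3:0,v4:inf
step 2: dist = v0:inf,v1:29,v2:18,v3:0,v4:inf
step 3: dist = v0:inf,v1:29,v2:18,v3:0,v4:inf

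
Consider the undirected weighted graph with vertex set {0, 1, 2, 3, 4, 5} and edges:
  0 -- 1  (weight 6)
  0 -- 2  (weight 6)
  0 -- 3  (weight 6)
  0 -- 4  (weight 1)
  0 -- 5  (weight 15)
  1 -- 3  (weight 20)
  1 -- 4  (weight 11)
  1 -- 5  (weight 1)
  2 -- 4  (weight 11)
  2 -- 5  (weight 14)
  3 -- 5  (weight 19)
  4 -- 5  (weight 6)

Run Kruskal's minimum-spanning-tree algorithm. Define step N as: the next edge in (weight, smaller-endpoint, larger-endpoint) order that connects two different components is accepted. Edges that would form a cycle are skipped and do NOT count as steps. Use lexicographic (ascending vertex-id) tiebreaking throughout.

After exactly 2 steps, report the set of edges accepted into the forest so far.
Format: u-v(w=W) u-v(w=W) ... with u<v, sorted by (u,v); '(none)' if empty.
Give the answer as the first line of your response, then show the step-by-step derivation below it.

0-4(w=1) 1-5(w=1)

step 1: add edge 0-4 (w=1); MST = {0-4(w=1)}
step 2: add edge 1-5 (w=1); MST = {0-4(w=1) 1-5(w=1)}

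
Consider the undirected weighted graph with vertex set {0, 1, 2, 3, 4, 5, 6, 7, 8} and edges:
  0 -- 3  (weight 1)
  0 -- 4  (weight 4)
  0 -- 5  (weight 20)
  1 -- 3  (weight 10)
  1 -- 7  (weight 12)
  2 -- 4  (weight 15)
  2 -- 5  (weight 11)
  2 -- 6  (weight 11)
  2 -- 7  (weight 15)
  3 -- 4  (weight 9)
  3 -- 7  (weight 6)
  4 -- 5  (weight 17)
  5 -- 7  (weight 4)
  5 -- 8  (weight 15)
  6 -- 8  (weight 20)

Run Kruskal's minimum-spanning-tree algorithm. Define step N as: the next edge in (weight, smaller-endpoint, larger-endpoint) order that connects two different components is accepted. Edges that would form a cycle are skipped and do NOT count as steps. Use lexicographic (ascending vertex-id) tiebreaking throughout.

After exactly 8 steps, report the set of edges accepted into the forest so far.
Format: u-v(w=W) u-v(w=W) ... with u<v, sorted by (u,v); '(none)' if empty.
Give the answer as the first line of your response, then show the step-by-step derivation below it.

0-3(w=1) 0-4(w=4) 1-3(w=10) 2-5(w=11) 2-6(w=11) 3-7(w=6) 5-7(w=4) 5-8(w=15)

step 1: add edge 0-3 (w=1); MST = {0-3(w=1)}
step 2: add edge 0-4 (w=4); MST = {0-3(w=1) 0-4(w=4)}
step 3: add edge 5-7 (w=4); MST = {0-3(w=1) 0-4(w=4) 5-7(w=4)}
step 4: add edge 3-7 (w=6); MST = {0-3(w=1) 0-4(w=4) 3-7(w=6) 5-7(w=4)}
step 5: add edge 1-3 (w=10); MST = {0-3(w=1) 0-4(w=4) 1-3(w=10) 3-7(w=6) 5-7(w=4)}
step 6: add edge 2-5 (w=11); MST = {0-3(w=1) 0-4(w=4) 1-3(w=10) 2-5(w=11) 3-7(w=6) 5-7(w=4)}
step 7: add edge 2-6 (w=11); MST = {0-3(w=1) 0-4(w=4) 1-3(w=10) 2-5(w=11) 2-6(w=11) 3-7(w=6) 5-7(w=4)}
step 8: add edge 5-8 (w=15); MST = {0-3(w=1) 0-4(w=4) 1-3(w=10) 2-5(w=11) 2-6(w=11) 3-7(w=6) 5-7(w=4) 5-8(w=15)}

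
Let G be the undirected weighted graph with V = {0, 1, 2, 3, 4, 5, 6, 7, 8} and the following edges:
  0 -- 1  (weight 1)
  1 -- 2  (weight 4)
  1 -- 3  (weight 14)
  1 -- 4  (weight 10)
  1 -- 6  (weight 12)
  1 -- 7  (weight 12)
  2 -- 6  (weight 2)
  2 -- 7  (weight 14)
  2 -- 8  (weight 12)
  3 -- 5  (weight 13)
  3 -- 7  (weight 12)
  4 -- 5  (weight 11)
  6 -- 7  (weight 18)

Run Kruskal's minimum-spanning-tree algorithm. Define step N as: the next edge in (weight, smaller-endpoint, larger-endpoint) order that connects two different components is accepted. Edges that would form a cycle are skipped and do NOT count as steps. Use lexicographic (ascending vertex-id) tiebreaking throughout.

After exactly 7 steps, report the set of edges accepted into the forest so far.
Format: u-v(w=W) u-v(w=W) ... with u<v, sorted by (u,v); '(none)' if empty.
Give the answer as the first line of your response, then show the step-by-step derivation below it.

0-1(w=1) 1-2(w=4) 1-4(w=10) 1-7(w=12) 2-6(w=2) 2-8(w=12) 4-5(w=11)

step 1: add edge 0-1 (w=1); MST = {0-1(w=1)}
step 2: add edge 2-6 (w=2); MST = {0-1(w=1) 2-6(w=2)}
step 3: add edge 1-2 (w=4); MST = {0-1(w=1) 1-2(w=4) 2-6(w=2)}
step 4: add edge 1-4 (w=10); MST = {0-1(w=1) 1-2(w=4) 1-4(w=10) 2-6(w=2)}
step 5: add edge 4-5 (w=11); MST = {0-1(w=1) 1-2(w=4) 1-4(w=10) 2-6(w=2) 4-5(w=11)}
step 6: add edge 1-7 (w=12); MST = {0-1(w=1) 1-2(w=4) 1-4(w=10) 1-7(w=12) 2-6(w=2) 4-5(w=11)}
step 7: add edge 2-8 (w=12); MST = {0-1(w=1) 1-2(w=4) 1-4(w=10) 1-7(w=12) 2-6(w=2) 2-8(w=12) 4-5(w=11)}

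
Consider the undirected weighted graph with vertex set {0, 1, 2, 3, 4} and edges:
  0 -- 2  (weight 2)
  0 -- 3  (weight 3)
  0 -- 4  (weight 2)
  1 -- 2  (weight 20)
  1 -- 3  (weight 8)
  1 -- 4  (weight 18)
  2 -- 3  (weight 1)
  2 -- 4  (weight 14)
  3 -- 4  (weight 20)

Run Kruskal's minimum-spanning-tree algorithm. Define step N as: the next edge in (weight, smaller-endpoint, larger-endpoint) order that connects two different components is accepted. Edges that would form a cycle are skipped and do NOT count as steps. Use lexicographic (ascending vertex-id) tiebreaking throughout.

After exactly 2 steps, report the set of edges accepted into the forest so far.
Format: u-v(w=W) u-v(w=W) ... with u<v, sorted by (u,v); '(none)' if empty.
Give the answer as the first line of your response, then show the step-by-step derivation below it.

0-2(w=2) 2-3(w=1)

step 1: add edge 2-3 (w=1); MST = {2-3(w=1)}
step 2: add edge 0-2 (w=2); MST = {0-2(w=2) 2-3(w=1)}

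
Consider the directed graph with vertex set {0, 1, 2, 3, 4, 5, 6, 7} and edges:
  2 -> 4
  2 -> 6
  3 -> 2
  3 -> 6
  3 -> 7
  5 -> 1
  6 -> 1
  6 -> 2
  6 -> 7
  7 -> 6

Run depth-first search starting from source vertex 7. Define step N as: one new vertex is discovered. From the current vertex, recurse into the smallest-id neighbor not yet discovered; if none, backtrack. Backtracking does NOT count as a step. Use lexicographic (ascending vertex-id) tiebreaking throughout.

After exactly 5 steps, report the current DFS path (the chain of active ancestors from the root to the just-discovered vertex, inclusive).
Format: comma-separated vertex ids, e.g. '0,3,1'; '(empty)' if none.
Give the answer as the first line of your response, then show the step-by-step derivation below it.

7,6,2,4

step 1: discover 7; path=7; order=7
step 2: discover 6; path=7>6; order=7,6
step 3: discover 1; path=7>6>1; order=7,6,1
step 4: discover 2; path=7>6>2; order=7,6,1,2
step 5: discover 4; path=7>6>2>4; order=7,6,1,2,4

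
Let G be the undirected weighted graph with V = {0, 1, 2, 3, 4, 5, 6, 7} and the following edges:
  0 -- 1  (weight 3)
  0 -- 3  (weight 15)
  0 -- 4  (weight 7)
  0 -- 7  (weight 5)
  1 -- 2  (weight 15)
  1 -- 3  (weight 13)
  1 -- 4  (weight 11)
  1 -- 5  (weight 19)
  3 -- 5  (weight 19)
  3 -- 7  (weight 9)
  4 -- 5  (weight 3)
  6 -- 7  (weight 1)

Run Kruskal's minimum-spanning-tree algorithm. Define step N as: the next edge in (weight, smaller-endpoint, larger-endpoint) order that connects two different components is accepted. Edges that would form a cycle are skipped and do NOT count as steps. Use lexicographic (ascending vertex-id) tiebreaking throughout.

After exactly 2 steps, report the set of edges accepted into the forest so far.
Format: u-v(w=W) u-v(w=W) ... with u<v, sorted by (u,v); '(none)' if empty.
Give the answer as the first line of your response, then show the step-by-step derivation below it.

0-1(w=3) 6-7(w=1)

step 1: add edge 6-7 (w=1); MST = {6-7(w=1)}
step 2: add edge 0-1 (w=3); MST = {0-1(w=3) 6-7(w=1)}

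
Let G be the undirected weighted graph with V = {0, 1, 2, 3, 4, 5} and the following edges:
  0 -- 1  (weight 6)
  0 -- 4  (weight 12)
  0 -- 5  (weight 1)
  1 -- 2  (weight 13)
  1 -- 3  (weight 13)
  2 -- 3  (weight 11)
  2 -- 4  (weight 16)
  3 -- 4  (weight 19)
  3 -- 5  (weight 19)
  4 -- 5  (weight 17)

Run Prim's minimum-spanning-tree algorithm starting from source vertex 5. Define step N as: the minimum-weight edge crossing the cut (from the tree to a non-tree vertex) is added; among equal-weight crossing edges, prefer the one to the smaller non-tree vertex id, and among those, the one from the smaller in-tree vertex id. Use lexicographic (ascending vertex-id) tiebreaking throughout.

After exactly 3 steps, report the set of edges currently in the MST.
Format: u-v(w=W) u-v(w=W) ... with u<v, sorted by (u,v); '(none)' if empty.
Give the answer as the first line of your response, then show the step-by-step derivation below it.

0-1(w=6) 0-4(w=12) 0-5(w=1)

step 1: add edge 0-5 (w=1); MST = {0-5(w=1)}
step 2: add edge 0-1 (w=6); MST = {0-1(w=6) 0-5(w=1)}
step 3: add edge 0-4 (w=12); MST = {0-1(w=6) 0-4(w=12) 0-5(w=1)}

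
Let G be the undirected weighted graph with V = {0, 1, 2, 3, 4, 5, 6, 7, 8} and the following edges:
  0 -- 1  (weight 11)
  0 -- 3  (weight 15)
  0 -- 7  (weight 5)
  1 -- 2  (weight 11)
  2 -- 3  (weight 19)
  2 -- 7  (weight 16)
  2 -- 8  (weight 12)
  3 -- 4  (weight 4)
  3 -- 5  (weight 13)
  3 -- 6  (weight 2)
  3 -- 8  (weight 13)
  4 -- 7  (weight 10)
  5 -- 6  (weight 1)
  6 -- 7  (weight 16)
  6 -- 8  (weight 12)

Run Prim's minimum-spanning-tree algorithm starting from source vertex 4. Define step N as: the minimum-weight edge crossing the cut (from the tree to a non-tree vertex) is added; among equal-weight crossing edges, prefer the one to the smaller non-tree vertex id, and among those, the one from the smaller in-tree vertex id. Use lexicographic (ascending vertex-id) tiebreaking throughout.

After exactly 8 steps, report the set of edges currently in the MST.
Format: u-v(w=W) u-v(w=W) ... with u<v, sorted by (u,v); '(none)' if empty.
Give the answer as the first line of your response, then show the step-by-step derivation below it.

0-1(w=11) 0-7(w=5) 1-2(w=11) 2-8(w=12) 3-4(w=4) 3-6(w=2) 4-7(w=10) 5-6(w=1)

step 1: add edge 3-4 (w=4); MST = {3-4(w=4)}
step 2: add edge 3-6 (w=2); MST = {3-4(w=4) 3-6(w=2)}
step 3: add edge 5-6 (w=1); MST = {3-4(w=4) 3-6(w=2) 5-6(w=1)}
step 4: add edge 4-7 (w=10); MST = {3-4(w=4) 3-6(w=2) 4-7(w=10) 5-6(w=1)}
step 5: add edge 0-7 (w=5); MST = {0-7(w=5) 3-4(w=4) 3-6(w=2) 4-7(w=10) 5-6(w=1)}
step 6: add edge 0-1 (w=11); MST = {0-1(w=11) 0-7(w=5) 3-4(w=4) 3-6(w=2) 4-7(w=10) 5-6(w=1)}
step 7: add edge 1-2 (w=11); MST = {0-1(w=11) 0-7(w=5) 1-2(w=11) 3-4(w=4) 3-6(w=2) 4-7(w=10) 5-6(w=1)}
step 8: add edge 2-8 (w=12); MST = {0-1(w=11) 0-7(w=5) 1-2(w=11) 2-8(w=12) 3-4(w=4) 3-6(w=2) 4-7(w=10) 5-6(w=1)}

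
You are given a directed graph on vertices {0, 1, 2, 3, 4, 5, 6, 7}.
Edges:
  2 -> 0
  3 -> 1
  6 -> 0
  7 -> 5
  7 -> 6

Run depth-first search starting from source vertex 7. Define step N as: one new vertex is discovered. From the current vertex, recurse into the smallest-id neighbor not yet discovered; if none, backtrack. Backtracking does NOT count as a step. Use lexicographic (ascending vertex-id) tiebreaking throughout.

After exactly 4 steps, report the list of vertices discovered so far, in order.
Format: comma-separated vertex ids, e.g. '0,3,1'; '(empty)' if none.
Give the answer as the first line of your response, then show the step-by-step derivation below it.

7,5,6,0

step 1: discover 7; path=7; order=7
step 2: discover 5; path=7>5; order=7,5
step 3: discover 6; path=7>6; order=7,5,6
step 4: discover 0; path=7>6>0; order=7,5,6,0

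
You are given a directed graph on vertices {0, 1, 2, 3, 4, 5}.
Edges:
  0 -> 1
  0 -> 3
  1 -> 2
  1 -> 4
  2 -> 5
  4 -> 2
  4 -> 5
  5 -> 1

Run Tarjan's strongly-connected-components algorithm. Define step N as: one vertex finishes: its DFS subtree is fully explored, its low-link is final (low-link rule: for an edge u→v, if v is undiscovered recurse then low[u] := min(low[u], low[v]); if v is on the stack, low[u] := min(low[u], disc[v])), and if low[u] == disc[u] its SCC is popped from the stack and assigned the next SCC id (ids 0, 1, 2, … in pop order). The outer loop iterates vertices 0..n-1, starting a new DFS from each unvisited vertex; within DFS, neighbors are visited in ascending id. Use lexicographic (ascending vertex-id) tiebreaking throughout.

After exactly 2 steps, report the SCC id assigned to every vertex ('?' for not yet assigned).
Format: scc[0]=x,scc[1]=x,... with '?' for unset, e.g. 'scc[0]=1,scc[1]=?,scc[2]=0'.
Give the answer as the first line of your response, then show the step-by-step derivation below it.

scc[0]=?,scc[1]=?,scc[2]=?,scc[3]=?,scc[4]=?,scc[5]=?

step 1: low=(low[0]=0,low[1]=1,low[2]=2,low[3]=?,low[4]=?,low[5]=1); scc=(scc[0]=?,scc[1]=?,scc[2]=?,scc[3]=?,scc[4]=?,scc[5]=?)
step 2: low=(low[0]=0,low[1]=1,low[2]=1,low[3]=?,low[4]=?,low[5]=1); scc=(scc[0]=?,scc[1]=?,scc[2]=?,scc[3]=?,scc[4]=?,scc[5]=?)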